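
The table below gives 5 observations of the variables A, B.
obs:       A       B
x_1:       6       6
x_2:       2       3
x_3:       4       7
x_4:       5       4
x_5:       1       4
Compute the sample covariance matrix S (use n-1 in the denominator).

Step 1 — column means:
  mean(A) = (6 + 2 + 4 + 5 + 1) / 5 = 18/5 = 3.6
  mean(B) = (6 + 3 + 7 + 4 + 4) / 5 = 24/5 = 4.8

Step 2 — sample covariance S[i,j] = (1/(n-1)) · Σ_k (x_{k,i} - mean_i) · (x_{k,j} - mean_j), with n-1 = 4.
  S[A,A] = ((2.4)·(2.4) + (-1.6)·(-1.6) + (0.4)·(0.4) + (1.4)·(1.4) + (-2.6)·(-2.6)) / 4 = 17.2/4 = 4.3
  S[A,B] = ((2.4)·(1.2) + (-1.6)·(-1.8) + (0.4)·(2.2) + (1.4)·(-0.8) + (-2.6)·(-0.8)) / 4 = 7.6/4 = 1.9
  S[B,B] = ((1.2)·(1.2) + (-1.8)·(-1.8) + (2.2)·(2.2) + (-0.8)·(-0.8) + (-0.8)·(-0.8)) / 4 = 10.8/4 = 2.7

S is symmetric (S[j,i] = S[i,j]). Assembling:

S = [[4.3, 1.9],
 [1.9, 2.7]]


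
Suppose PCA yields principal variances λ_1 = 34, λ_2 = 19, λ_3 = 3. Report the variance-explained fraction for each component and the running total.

Step 1 — total variance = trace(Sigma) = Σ λ_i = 34 + 19 + 3 = 56.

Step 2 — fraction explained by component i = λ_i / Σ λ:
  PC1: 34/56 = 0.6071
  PC2: 19/56 = 0.3393
  PC3: 3/56 = 0.0536

Step 3 — cumulative fraction after k components = (λ_1 + ... + λ_k) / Σ λ:
  k = 1: 34/56 = 0.6071
  k = 2: (34 + 19)/56 = 53/56 = 0.9464
  k = 3: (34 + 19 + 3)/56 = 56/56 = 1

Summary (fraction, with percent):

explained: PC1 0.6071 (60.71%), PC2 0.3393 (33.93%), PC3 0.0536 (5.36%);  cumulative: 0.6071, 0.9464, 1


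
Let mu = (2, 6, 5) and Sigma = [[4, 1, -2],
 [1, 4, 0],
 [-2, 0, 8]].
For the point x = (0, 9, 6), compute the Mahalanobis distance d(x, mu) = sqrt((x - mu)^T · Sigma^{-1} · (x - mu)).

Step 1 — centre the observation: (x - mu) = (-2, 3, 1).

Step 2 — invert Sigma (cofactor / det for 3×3, or solve directly):
  Sigma^{-1} = [[0.3077, -0.0769, 0.0769],
 [-0.0769, 0.2692, -0.0192],
 [0.0769, -0.0192, 0.1442]].

Step 3 — form the quadratic (x - mu)^T · Sigma^{-1} · (x - mu):
  Sigma^{-1} · (x - mu) = (-0.7692, 0.9423, -0.0673).
  (x - mu)^T · [Sigma^{-1} · (x - mu)] = (-2)·(-0.7692) + (3)·(0.9423) + (1)·(-0.0673) = 4.2981.

Step 4 — take square root: d = √(4.2981) ≈ 2.0732.

d(x, mu) = √(4.2981) ≈ 2.0732


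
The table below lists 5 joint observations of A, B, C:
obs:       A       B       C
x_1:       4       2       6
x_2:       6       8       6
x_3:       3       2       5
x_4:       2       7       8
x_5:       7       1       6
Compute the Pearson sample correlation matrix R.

Step 1 — column means:
  mean(A) = (4 + 6 + 3 + 2 + 7) / 5 = 22/5 = 4.4
  mean(B) = (2 + 8 + 2 + 7 + 1) / 5 = 20/5 = 4
  mean(C) = (6 + 6 + 5 + 8 + 6) / 5 = 31/5 = 6.2

Step 2 — sample variances and covariances s[i,j] = (1/(n-1)) · Σ_k (x_{k,i} - mean_i) · (x_{k,j} - mean_j), with n-1 = 4:
  s[A,A] = ((-0.4)·(-0.4) + (1.6)·(1.6) + (-1.4)·(-1.4) + (-2.4)·(-2.4) + (2.6)·(2.6)) / 4 = 17.2/4 = 4.3
  s[A,B] = ((-0.4)·(-2) + (1.6)·(4) + (-1.4)·(-2) + (-2.4)·(3) + (2.6)·(-3)) / 4 = -5/4 = -1.25
  s[A,C] = ((-0.4)·(-0.2) + (1.6)·(-0.2) + (-1.4)·(-1.2) + (-2.4)·(1.8) + (2.6)·(-0.2)) / 4 = -3.4/4 = -0.85
  s[B,B] = ((-2)·(-2) + (4)·(4) + (-2)·(-2) + (3)·(3) + (-3)·(-3)) / 4 = 42/4 = 10.5
  s[B,C] = ((-2)·(-0.2) + (4)·(-0.2) + (-2)·(-1.2) + (3)·(1.8) + (-3)·(-0.2)) / 4 = 8/4 = 2
  s[C,C] = ((-0.2)·(-0.2) + (-0.2)·(-0.2) + (-1.2)·(-1.2) + (1.8)·(1.8) + (-0.2)·(-0.2)) / 4 = 4.8/4 = 1.2
  Sample standard deviations s_i = √(s[i,i]):
  s(A) = √(4.3) = 2.0736
  s(B) = √(10.5) = 3.2404
  s(C) = √(1.2) = 1.0954

Step 3 — r_{ij} = s_{ij} / (s_i · s_j):
  r[A,A] = 1 (diagonal).
  r[A,B] = -1.25 / (2.0736 · 3.2404) = -1.25 / 6.7194 = -0.186
  r[A,C] = -0.85 / (2.0736 · 1.0954) = -0.85 / 2.2716 = -0.3742
  r[B,B] = 1 (diagonal).
  r[B,C] = 2 / (3.2404 · 1.0954) = 2 / 3.5496 = 0.5634
  r[C,C] = 1 (diagonal).

R is symmetric with unit diagonal. Assembling:

R = [[1, -0.186, -0.3742],
 [-0.186, 1, 0.5634],
 [-0.3742, 0.5634, 1]]


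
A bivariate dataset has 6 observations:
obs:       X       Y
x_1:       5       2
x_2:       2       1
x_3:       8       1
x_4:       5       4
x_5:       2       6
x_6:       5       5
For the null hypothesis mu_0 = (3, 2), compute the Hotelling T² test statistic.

Step 1 — sample mean vector:
  mean(X) = (5 + 2 + 8 + 5 + 2 + 5) / 6 = 27/6 = 4.5
  mean(Y) = (2 + 1 + 1 + 4 + 6 + 5) / 6 = 19/6 = 3.1667
  x̄ = (4.5, 3.1667),  deviation x̄ - mu_0 = (4.5, 3.1667) - (3, 2) = (1.5, 1.1667).

Step 2 — sample covariance matrix, S[i,j] = (1/(n-1)) · Σ_k (x_{k,i} - mean_i) · (x_{k,j} - mean_j), divisor n-1 = 5:
  S[X,X] = ((0.5)·(0.5) + (-2.5)·(-2.5) + (3.5)·(3.5) + (0.5)·(0.5) + (-2.5)·(-2.5) + (0.5)·(0.5)) / 5 = 25.5/5 = 5.1
  S[X,Y] = ((0.5)·(-1.1667) + (-2.5)·(-2.1667) + (3.5)·(-2.1667) + (0.5)·(0.8333) + (-2.5)·(2.8333) + (0.5)·(1.8333)) / 5 = -8.5/5 = -1.7
  S[Y,Y] = ((-1.1667)·(-1.1667) + (-2.1667)·(-2.1667) + (-2.1667)·(-2.1667) + (0.8333)·(0.8333) + (2.8333)·(2.8333) + (1.8333)·(1.8333)) / 5 = 22.8333/5 = 4.5667
  S = [[5.1, -1.7],
 [-1.7, 4.5667]].

Step 3 — invert S. det(S) = 5.1·4.5667 - (-1.7)² = 20.4.
  S^{-1} = (1/det) · [[d, -b], [-b, a]] = [[0.2239, 0.0833],
 [0.0833, 0.25]].

Step 4 — quadratic form (x̄ - mu_0)^T · S^{-1} · (x̄ - mu_0):
  S^{-1} · (x̄ - mu_0) = (0.433, 0.4167),
  (x̄ - mu_0)^T · [...] = (1.5)·(0.433) + (1.1667)·(0.4167) = 1.1356.

Step 5 — scale by n: T² = 6 · 1.1356 = 6.8137.

T² ≈ 6.8137


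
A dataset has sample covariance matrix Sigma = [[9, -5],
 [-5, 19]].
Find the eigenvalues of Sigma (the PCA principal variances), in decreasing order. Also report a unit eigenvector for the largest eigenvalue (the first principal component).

Step 1 — characteristic polynomial of 2×2 Sigma:
  det(Sigma - λI) = λ² - trace · λ + det = 0.
  trace = 9 + 19 = 28, det = 9·19 - (-5)² = 146.
Step 2 — discriminant:
  Δ = trace² - 4·det = 784 - 584 = 200.
Step 3 — eigenvalues:
  λ = (trace ± √Δ)/2 = (28 ± 14.1421)/2,
  λ_1 = 21.0711,  λ_2 = 6.9289.

Step 4 — unit eigenvector for λ_1: solve (Sigma - λ_1 I)v = 0. First row:
  (9 - 21.0711)·v_x + (-5)·v_y = 0, i.e. (-12.0711)·v_x + (-5)·v_y = 0,
  so v ∝ (b, λ_1 - a) = (-5, 12.0711); multiply by -1 so the first entry is positive: u = (5, -12.0711).
  ||u|| = √((5)² + (-12.0711)²) = √(170.7107) ≈ 13.0656,
  v_1 = u/||u|| ≈ (0.3827, -0.9239) (||v_1|| = 1).

λ_1 = 21.0711,  λ_2 = 6.9289;  v_1 ≈ (0.3827, -0.9239)


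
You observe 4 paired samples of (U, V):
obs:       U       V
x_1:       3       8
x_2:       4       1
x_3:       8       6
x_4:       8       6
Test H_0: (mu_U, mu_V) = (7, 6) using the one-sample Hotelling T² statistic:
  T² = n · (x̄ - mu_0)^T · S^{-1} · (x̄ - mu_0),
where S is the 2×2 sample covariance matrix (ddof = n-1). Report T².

Step 1 — sample mean vector:
  mean(U) = (3 + 4 + 8 + 8) / 4 = 23/4 = 5.75
  mean(V) = (8 + 1 + 6 + 6) / 4 = 21/4 = 5.25
  x̄ = (5.75, 5.25),  deviation x̄ - mu_0 = (5.75, 5.25) - (7, 6) = (-1.25, -0.75).

Step 2 — sample covariance matrix, S[i,j] = (1/(n-1)) · Σ_k (x_{k,i} - mean_i) · (x_{k,j} - mean_j), divisor n-1 = 3:
  S[U,U] = ((-2.75)·(-2.75) + (-1.75)·(-1.75) + (2.25)·(2.25) + (2.25)·(2.25)) / 3 = 20.75/3 = 6.9167
  S[U,V] = ((-2.75)·(2.75) + (-1.75)·(-4.25) + (2.25)·(0.75) + (2.25)·(0.75)) / 3 = 3.25/3 = 1.0833
  S[V,V] = ((2.75)·(2.75) + (-4.25)·(-4.25) + (0.75)·(0.75) + (0.75)·(0.75)) / 3 = 26.75/3 = 8.9167
  S = [[6.9167, 1.0833],
 [1.0833, 8.9167]].

Step 3 — invert S. det(S) = 6.9167·8.9167 - (1.0833)² = 60.5.
  S^{-1} = (1/det) · [[d, -b], [-b, a]] = [[0.1474, -0.0179],
 [-0.0179, 0.1143]].

Step 4 — quadratic form (x̄ - mu_0)^T · S^{-1} · (x̄ - mu_0):
  S^{-1} · (x̄ - mu_0) = (-0.1708, -0.0634),
  (x̄ - mu_0)^T · [...] = (-1.25)·(-0.1708) + (-0.75)·(-0.0634) = 0.261.

Step 5 — scale by n: T² = 4 · 0.261 = 1.0441.

T² ≈ 1.0441


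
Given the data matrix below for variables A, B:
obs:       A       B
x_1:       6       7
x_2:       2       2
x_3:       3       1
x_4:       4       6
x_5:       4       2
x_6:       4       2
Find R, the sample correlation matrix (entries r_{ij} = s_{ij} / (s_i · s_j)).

Step 1 — column means:
  mean(A) = (6 + 2 + 3 + 4 + 4 + 4) / 6 = 23/6 = 3.8333
  mean(B) = (7 + 2 + 1 + 6 + 2 + 2) / 6 = 20/6 = 3.3333

Step 2 — sample variances and covariances s[i,j] = (1/(n-1)) · Σ_k (x_{k,i} - mean_i) · (x_{k,j} - mean_j), with n-1 = 5:
  s[A,A] = ((2.1667)·(2.1667) + (-1.8333)·(-1.8333) + (-0.8333)·(-0.8333) + (0.1667)·(0.1667) + (0.1667)·(0.1667) + (0.1667)·(0.1667)) / 5 = 8.8333/5 = 1.7667
  s[A,B] = ((2.1667)·(3.6667) + (-1.8333)·(-1.3333) + (-0.8333)·(-2.3333) + (0.1667)·(2.6667) + (0.1667)·(-1.3333) + (0.1667)·(-1.3333)) / 5 = 12.3333/5 = 2.4667
  s[B,B] = ((3.6667)·(3.6667) + (-1.3333)·(-1.3333) + (-2.3333)·(-2.3333) + (2.6667)·(2.6667) + (-1.3333)·(-1.3333) + (-1.3333)·(-1.3333)) / 5 = 31.3333/5 = 6.2667
  Sample standard deviations s_i = √(s[i,i]):
  s(A) = √(1.7667) = 1.3292
  s(B) = √(6.2667) = 2.5033

Step 3 — r_{ij} = s_{ij} / (s_i · s_j):
  r[A,A] = 1 (diagonal).
  r[A,B] = 2.4667 / (1.3292 · 2.5033) = 2.4667 / 3.3273 = 0.7413
  r[B,B] = 1 (diagonal).

R is symmetric with unit diagonal. Assembling:

R = [[1, 0.7413],
 [0.7413, 1]]


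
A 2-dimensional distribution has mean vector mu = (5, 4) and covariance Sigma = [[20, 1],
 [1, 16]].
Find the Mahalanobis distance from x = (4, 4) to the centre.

Step 1 — centre the observation: (x - mu) = (-1, 0).

Step 2 — invert Sigma. det(Sigma) = 20·16 - (1)² = 319.
  Sigma^{-1} = (1/det) · [[d, -b], [-b, a]] = [[0.0502, -0.0031],
 [-0.0031, 0.0627]].

Step 3 — form the quadratic (x - mu)^T · Sigma^{-1} · (x - mu):
  Sigma^{-1} · (x - mu) = (-0.0502, 0.0031).
  (x - mu)^T · [Sigma^{-1} · (x - mu)] = (-1)·(-0.0502) + (0)·(0.0031) = 0.0502.

Step 4 — take square root: d = √(0.0502) ≈ 0.224.

d(x, mu) = √(0.0502) ≈ 0.224


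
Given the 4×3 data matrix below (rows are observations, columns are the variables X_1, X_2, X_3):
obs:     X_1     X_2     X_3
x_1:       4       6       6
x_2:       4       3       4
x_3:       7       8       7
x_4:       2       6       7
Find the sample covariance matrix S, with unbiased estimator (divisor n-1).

Step 1 — column means:
  mean(X_1) = (4 + 4 + 7 + 2) / 4 = 17/4 = 4.25
  mean(X_2) = (6 + 3 + 8 + 6) / 4 = 23/4 = 5.75
  mean(X_3) = (6 + 4 + 7 + 7) / 4 = 24/4 = 6

Step 2 — sample covariance S[i,j] = (1/(n-1)) · Σ_k (x_{k,i} - mean_i) · (x_{k,j} - mean_j), with n-1 = 3.
  S[X_1,X_1] = ((-0.25)·(-0.25) + (-0.25)·(-0.25) + (2.75)·(2.75) + (-2.25)·(-2.25)) / 3 = 12.75/3 = 4.25
  S[X_1,X_2] = ((-0.25)·(0.25) + (-0.25)·(-2.75) + (2.75)·(2.25) + (-2.25)·(0.25)) / 3 = 6.25/3 = 2.0833
  S[X_1,X_3] = ((-0.25)·(0) + (-0.25)·(-2) + (2.75)·(1) + (-2.25)·(1)) / 3 = 1/3 = 0.3333
  S[X_2,X_2] = ((0.25)·(0.25) + (-2.75)·(-2.75) + (2.25)·(2.25) + (0.25)·(0.25)) / 3 = 12.75/3 = 4.25
  S[X_2,X_3] = ((0.25)·(0) + (-2.75)·(-2) + (2.25)·(1) + (0.25)·(1)) / 3 = 8/3 = 2.6667
  S[X_3,X_3] = ((0)·(0) + (-2)·(-2) + (1)·(1) + (1)·(1)) / 3 = 6/3 = 2

S is symmetric (S[j,i] = S[i,j]). Assembling:

S = [[4.25, 2.0833, 0.3333],
 [2.0833, 4.25, 2.6667],
 [0.3333, 2.6667, 2]]


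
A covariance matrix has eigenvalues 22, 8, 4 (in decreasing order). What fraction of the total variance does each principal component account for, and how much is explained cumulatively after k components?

Step 1 — total variance = trace(Sigma) = Σ λ_i = 22 + 8 + 4 = 34.

Step 2 — fraction explained by component i = λ_i / Σ λ:
  PC1: 22/34 = 0.6471
  PC2: 8/34 = 0.2353
  PC3: 4/34 = 0.1176

Step 3 — cumulative fraction after k components = (λ_1 + ... + λ_k) / Σ λ:
  k = 1: 22/34 = 0.6471
  k = 2: (22 + 8)/34 = 30/34 = 0.8824
  k = 3: (22 + 8 + 4)/34 = 34/34 = 1

Summary (fraction, with percent):

explained: PC1 0.6471 (64.71%), PC2 0.2353 (23.53%), PC3 0.1176 (11.76%);  cumulative: 0.6471, 0.8824, 1


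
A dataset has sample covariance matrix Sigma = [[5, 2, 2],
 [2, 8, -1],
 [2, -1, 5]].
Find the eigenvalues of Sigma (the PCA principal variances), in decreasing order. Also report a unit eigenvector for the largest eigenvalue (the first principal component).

Step 1 — characteristic polynomial p(λ) = det(λI - Sigma) = λ³ - tr·λ² + c_1·λ - det, where tr = trace, c_1 = sum of the principal 2×2 minors, det = det(Sigma):
  tr = 5 + 8 + 5 = 18,
  c_1 = (5·8 - (2)²) + (5·5 - (2)²) + (8·5 - (-1)²) = 36 + 21 + 39 = 96,
  det = 5·(8·5 - (-1)²) - (2)·((2)·5 - (-1)·(2)) + (2)·((2)·(-1) - 8·(2)) = 5·(39) - (2)·(12) + (2)·(-18) = 135.
  So p(λ) = λ³ - 18λ² + 96λ - 135.
Step 2 — look for an integer root (rational root theorem: any rational root is an integer divisor of 135). Testing λ = 9:
  p(9) = 729 - 1458 + 864 - 135 = 0  ✓
  Dividing out (λ - 9): p(λ) = (λ - 9)(λ² - 9λ + 15).
Step 3 — remaining eigenvalues from the quadratic λ² - 9λ + 15 = 0:
  Δ = 9² - 4·15 = 81 - 60 = 21,  λ = (9 ± √21)/2 = (9 ± 4.5826)/2 ≈ 6.7913 or 2.2087.
  Sorted: λ_1 = 9,  λ_2 = 6.7913,  λ_3 = 2.2087  (check: sum = 18 = tr ✓).

Step 4 — unit eigenvector for λ_1 = 9: v spans the null space of (Sigma - λ_1 I), whose rows are
  r_1 = (-4, 2, 2),  r_2 = (2, -1, -1),  r_3 = (2, -1, -4).
  v is orthogonal to every row, so take v ∝ r_1 × r_3 = ((2)·(-4) - (2)·(-1), (2)·(2) - (-4)·(-4), (-4)·(-1) - (2)·(2)) = (-6, -12, 0).
  Rescale (divide by 6; multiply by -1 so the first nonzero entry is positive): u = (1, 2, 0).
  ||u|| = √((1)² + (2)² + (0)²) = √(5) ≈ 2.2361,  v_1 = u/||u|| ≈ (0.4472, 0.8944, 0) (||v_1|| = 1).

λ_1 = 9,  λ_2 = 6.7913,  λ_3 = 2.2087;  v_1 ≈ (0.4472, 0.8944, 0)


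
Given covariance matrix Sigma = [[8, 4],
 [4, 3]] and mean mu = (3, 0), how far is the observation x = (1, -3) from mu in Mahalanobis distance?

Step 1 — centre the observation: (x - mu) = (-2, -3).

Step 2 — invert Sigma. det(Sigma) = 8·3 - (4)² = 8.
  Sigma^{-1} = (1/det) · [[d, -b], [-b, a]] = [[0.375, -0.5],
 [-0.5, 1]].

Step 3 — form the quadratic (x - mu)^T · Sigma^{-1} · (x - mu):
  Sigma^{-1} · (x - mu) = (0.75, -2).
  (x - mu)^T · [Sigma^{-1} · (x - mu)] = (-2)·(0.75) + (-3)·(-2) = 4.5.

Step 4 — take square root: d = √(4.5) ≈ 2.1213.

d(x, mu) = √(4.5) ≈ 2.1213


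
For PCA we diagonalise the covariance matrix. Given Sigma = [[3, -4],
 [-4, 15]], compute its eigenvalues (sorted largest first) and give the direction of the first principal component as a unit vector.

Step 1 — characteristic polynomial of 2×2 Sigma:
  det(Sigma - λI) = λ² - trace · λ + det = 0.
  trace = 3 + 15 = 18, det = 3·15 - (-4)² = 29.
Step 2 — discriminant:
  Δ = trace² - 4·det = 324 - 116 = 208.
Step 3 — eigenvalues:
  λ = (trace ± √Δ)/2 = (18 ± 14.4222)/2,
  λ_1 = 16.2111,  λ_2 = 1.7889.

Step 4 — unit eigenvector for λ_1: solve (Sigma - λ_1 I)v = 0. First row:
  (3 - 16.2111)·v_x + (-4)·v_y = 0, i.e. (-13.2111)·v_x + (-4)·v_y = 0,
  so v ∝ (b, λ_1 - a) = (-4, 13.2111); multiply by -1 so the first entry is positive: u = (4, -13.2111).
  ||u|| = √((4)² + (-13.2111)²) = √(190.5332) ≈ 13.8034,
  v_1 = u/||u|| ≈ (0.2898, -0.9571) (||v_1|| = 1).

λ_1 = 16.2111,  λ_2 = 1.7889;  v_1 ≈ (0.2898, -0.9571)


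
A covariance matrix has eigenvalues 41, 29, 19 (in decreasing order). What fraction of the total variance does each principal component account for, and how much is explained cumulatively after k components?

Step 1 — total variance = trace(Sigma) = Σ λ_i = 41 + 29 + 19 = 89.

Step 2 — fraction explained by component i = λ_i / Σ λ:
  PC1: 41/89 = 0.4607
  PC2: 29/89 = 0.3258
  PC3: 19/89 = 0.2135

Step 3 — cumulative fraction after k components = (λ_1 + ... + λ_k) / Σ λ:
  k = 1: 41/89 = 0.4607
  k = 2: (41 + 29)/89 = 70/89 = 0.7865
  k = 3: (41 + 29 + 19)/89 = 89/89 = 1

Summary (fraction, with percent):

explained: PC1 0.4607 (46.07%), PC2 0.3258 (32.58%), PC3 0.2135 (21.35%);  cumulative: 0.4607, 0.7865, 1


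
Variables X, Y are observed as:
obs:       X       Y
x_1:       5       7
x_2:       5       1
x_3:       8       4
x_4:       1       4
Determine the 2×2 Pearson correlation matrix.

Step 1 — column means:
  mean(X) = (5 + 5 + 8 + 1) / 4 = 19/4 = 4.75
  mean(Y) = (7 + 1 + 4 + 4) / 4 = 16/4 = 4

Step 2 — sample variances and covariances s[i,j] = (1/(n-1)) · Σ_k (x_{k,i} - mean_i) · (x_{k,j} - mean_j), with n-1 = 3:
  s[X,X] = ((0.25)·(0.25) + (0.25)·(0.25) + (3.25)·(3.25) + (-3.75)·(-3.75)) / 3 = 24.75/3 = 8.25
  s[X,Y] = ((0.25)·(3) + (0.25)·(-3) + (3.25)·(0) + (-3.75)·(0)) / 3 = 0/3 = 0
  s[Y,Y] = ((3)·(3) + (-3)·(-3) + (0)·(0) + (0)·(0)) / 3 = 18/3 = 6
  Sample standard deviations s_i = √(s[i,i]):
  s(X) = √(8.25) = 2.8723
  s(Y) = √(6) = 2.4495

Step 3 — r_{ij} = s_{ij} / (s_i · s_j):
  r[X,X] = 1 (diagonal).
  r[X,Y] = 0 / (2.8723 · 2.4495) = 0 / 7.0356 = 0
  r[Y,Y] = 1 (diagonal).

R is symmetric with unit diagonal. Assembling:

R = [[1, 0],
 [0, 1]]


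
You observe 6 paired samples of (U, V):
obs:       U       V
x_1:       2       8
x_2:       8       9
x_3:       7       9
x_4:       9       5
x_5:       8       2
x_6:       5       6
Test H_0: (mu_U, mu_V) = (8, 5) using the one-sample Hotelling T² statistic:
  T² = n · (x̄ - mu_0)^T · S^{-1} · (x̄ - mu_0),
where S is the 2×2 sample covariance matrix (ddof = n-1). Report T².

Step 1 — sample mean vector:
  mean(U) = (2 + 8 + 7 + 9 + 8 + 5) / 6 = 39/6 = 6.5
  mean(V) = (8 + 9 + 9 + 5 + 2 + 6) / 6 = 39/6 = 6.5
  x̄ = (6.5, 6.5),  deviation x̄ - mu_0 = (6.5, 6.5) - (8, 5) = (-1.5, 1.5).

Step 2 — sample covariance matrix, S[i,j] = (1/(n-1)) · Σ_k (x_{k,i} - mean_i) · (x_{k,j} - mean_j), divisor n-1 = 5:
  S[U,U] = ((-4.5)·(-4.5) + (1.5)·(1.5) + (0.5)·(0.5) + (2.5)·(2.5) + (1.5)·(1.5) + (-1.5)·(-1.5)) / 5 = 33.5/5 = 6.7
  S[U,V] = ((-4.5)·(1.5) + (1.5)·(2.5) + (0.5)·(2.5) + (2.5)·(-1.5) + (1.5)·(-4.5) + (-1.5)·(-0.5)) / 5 = -11.5/5 = -2.3
  S[V,V] = ((1.5)·(1.5) + (2.5)·(2.5) + (2.5)·(2.5) + (-1.5)·(-1.5) + (-4.5)·(-4.5) + (-0.5)·(-0.5)) / 5 = 37.5/5 = 7.5
  S = [[6.7, -2.3],
 [-2.3, 7.5]].

Step 3 — invert S. det(S) = 6.7·7.5 - (-2.3)² = 44.96.
  S^{-1} = (1/det) · [[d, -b], [-b, a]] = [[0.1668, 0.0512],
 [0.0512, 0.149]].

Step 4 — quadratic form (x̄ - mu_0)^T · S^{-1} · (x̄ - mu_0):
  S^{-1} · (x̄ - mu_0) = (-0.1735, 0.1468),
  (x̄ - mu_0)^T · [...] = (-1.5)·(-0.1735) + (1.5)·(0.1468) = 0.4804.

Step 5 — scale by n: T² = 6 · 0.4804 = 2.8826.

T² ≈ 2.8826


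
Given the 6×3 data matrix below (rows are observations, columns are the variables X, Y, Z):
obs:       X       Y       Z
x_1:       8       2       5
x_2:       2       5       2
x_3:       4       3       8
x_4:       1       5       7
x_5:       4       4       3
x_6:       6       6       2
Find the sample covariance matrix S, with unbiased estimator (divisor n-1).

Step 1 — column means:
  mean(X) = (8 + 2 + 4 + 1 + 4 + 6) / 6 = 25/6 = 4.1667
  mean(Y) = (2 + 5 + 3 + 5 + 4 + 6) / 6 = 25/6 = 4.1667
  mean(Z) = (5 + 2 + 8 + 7 + 3 + 2) / 6 = 27/6 = 4.5

Step 2 — sample covariance S[i,j] = (1/(n-1)) · Σ_k (x_{k,i} - mean_i) · (x_{k,j} - mean_j), with n-1 = 5.
  S[X,X] = ((3.8333)·(3.8333) + (-2.1667)·(-2.1667) + (-0.1667)·(-0.1667) + (-3.1667)·(-3.1667) + (-0.1667)·(-0.1667) + (1.8333)·(1.8333)) / 5 = 32.8333/5 = 6.5667
  S[X,Y] = ((3.8333)·(-2.1667) + (-2.1667)·(0.8333) + (-0.1667)·(-1.1667) + (-3.1667)·(0.8333) + (-0.1667)·(-0.1667) + (1.8333)·(1.8333)) / 5 = -9.1667/5 = -1.8333
  S[X,Z] = ((3.8333)·(0.5) + (-2.1667)·(-2.5) + (-0.1667)·(3.5) + (-3.1667)·(2.5) + (-0.1667)·(-1.5) + (1.8333)·(-2.5)) / 5 = -5.5/5 = -1.1
  S[Y,Y] = ((-2.1667)·(-2.1667) + (0.8333)·(0.8333) + (-1.1667)·(-1.1667) + (0.8333)·(0.8333) + (-0.1667)·(-0.1667) + (1.8333)·(1.8333)) / 5 = 10.8333/5 = 2.1667
  S[Y,Z] = ((-2.1667)·(0.5) + (0.8333)·(-2.5) + (-1.1667)·(3.5) + (0.8333)·(2.5) + (-0.1667)·(-1.5) + (1.8333)·(-2.5)) / 5 = -9.5/5 = -1.9
  S[Z,Z] = ((0.5)·(0.5) + (-2.5)·(-2.5) + (3.5)·(3.5) + (2.5)·(2.5) + (-1.5)·(-1.5) + (-2.5)·(-2.5)) / 5 = 33.5/5 = 6.7

S is symmetric (S[j,i] = S[i,j]). Assembling:

S = [[6.5667, -1.8333, -1.1],
 [-1.8333, 2.1667, -1.9],
 [-1.1, -1.9, 6.7]]


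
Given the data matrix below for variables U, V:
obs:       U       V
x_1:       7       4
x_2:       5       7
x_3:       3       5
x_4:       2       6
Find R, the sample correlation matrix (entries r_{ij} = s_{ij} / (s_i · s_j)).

Step 1 — column means:
  mean(U) = (7 + 5 + 3 + 2) / 4 = 17/4 = 4.25
  mean(V) = (4 + 7 + 5 + 6) / 4 = 22/4 = 5.5

Step 2 — sample variances and covariances s[i,j] = (1/(n-1)) · Σ_k (x_{k,i} - mean_i) · (x_{k,j} - mean_j), with n-1 = 3:
  s[U,U] = ((2.75)·(2.75) + (0.75)·(0.75) + (-1.25)·(-1.25) + (-2.25)·(-2.25)) / 3 = 14.75/3 = 4.9167
  s[U,V] = ((2.75)·(-1.5) + (0.75)·(1.5) + (-1.25)·(-0.5) + (-2.25)·(0.5)) / 3 = -3.5/3 = -1.1667
  s[V,V] = ((-1.5)·(-1.5) + (1.5)·(1.5) + (-0.5)·(-0.5) + (0.5)·(0.5)) / 3 = 5/3 = 1.6667
  Sample standard deviations s_i = √(s[i,i]):
  s(U) = √(4.9167) = 2.2174
  s(V) = √(1.6667) = 1.291

Step 3 — r_{ij} = s_{ij} / (s_i · s_j):
  r[U,U] = 1 (diagonal).
  r[U,V] = -1.1667 / (2.2174 · 1.291) = -1.1667 / 2.8626 = -0.4076
  r[V,V] = 1 (diagonal).

R is symmetric with unit diagonal. Assembling:

R = [[1, -0.4076],
 [-0.4076, 1]]


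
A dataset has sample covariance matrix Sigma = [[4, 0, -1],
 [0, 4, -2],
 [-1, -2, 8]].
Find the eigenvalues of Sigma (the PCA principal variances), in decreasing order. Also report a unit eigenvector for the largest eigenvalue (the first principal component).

Step 1 — characteristic polynomial p(λ) = det(λI - Sigma) = λ³ - tr·λ² + c_1·λ - det, where tr = trace, c_1 = sum of the principal 2×2 minors, det = det(Sigma):
  tr = 4 + 4 + 8 = 16,
  c_1 = (4·4 - (0)²) + (4·8 - (-1)²) + (4·8 - (-2)²) = 16 + 31 + 28 = 75,
  det = 4·(4·8 - (-2)²) - (0)·((0)·8 - (-2)·(-1)) + (-1)·((0)·(-2) - 4·(-1)) = 4·(28) - (0)·(-2) + (-1)·(4) = 108.
  So p(λ) = λ³ - 16λ² + 75λ - 108.
Step 2 — look for an integer root (rational root theorem: any rational root is an integer divisor of 108). Testing λ = 3:
  p(3) = 27 - 144 + 225 - 108 = 0  ✓
  Dividing out (λ - 3): p(λ) = (λ - 3)(λ² - 13λ + 36).
Step 3 — remaining eigenvalues from the quadratic λ² - 13λ + 36 = 0:
  Δ = 13² - 4·36 = 169 - 144 = 25,  λ = (13 ± √25)/2 = (13 ± 5)/2 = 9 or 4.
  Sorted: λ_1 = 9,  λ_2 = 4,  λ_3 = 3  (check: sum = 16 = tr ✓).

Step 4 — unit eigenvector for λ_1 = 9: v spans the null space of (Sigma - λ_1 I), whose rows are
  r_1 = (-5, 0, -1),  r_2 = (0, -5, -2),  r_3 = (-1, -2, -1).
  v is orthogonal to every row, so take v ∝ r_1 × r_2 = ((0)·(-2) - (-1)·(-5), (-1)·(0) - (-5)·(-2), (-5)·(-5) - (0)·(0)) = (-5, -10, 25).
  Rescale (divide by 5; multiply by -1 so the first nonzero entry is positive): u = (1, 2, -5).
  ||u|| = √((1)² + (2)² + (-5)²) = √(30) ≈ 5.4772,  v_1 = u/||u|| ≈ (0.1826, 0.3651, -0.9129) (||v_1|| = 1).

λ_1 = 9,  λ_2 = 4,  λ_3 = 3;  v_1 ≈ (0.1826, 0.3651, -0.9129)


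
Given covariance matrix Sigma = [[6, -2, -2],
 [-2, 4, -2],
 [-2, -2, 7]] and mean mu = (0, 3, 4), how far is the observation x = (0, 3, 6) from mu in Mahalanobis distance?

Step 1 — centre the observation: (x - mu) = (0, 0, 2).

Step 2 — invert Sigma (cofactor / det for 3×3, or solve directly):
  Sigma^{-1} = [[0.2857, 0.2143, 0.1429],
 [0.2143, 0.4524, 0.1905],
 [0.1429, 0.1905, 0.2381]].

Step 3 — form the quadratic (x - mu)^T · Sigma^{-1} · (x - mu):
  Sigma^{-1} · (x - mu) = (0.2857, 0.381, 0.4762).
  (x - mu)^T · [Sigma^{-1} · (x - mu)] = (0)·(0.2857) + (0)·(0.381) + (2)·(0.4762) = 0.9524.

Step 4 — take square root: d = √(0.9524) ≈ 0.9759.

d(x, mu) = √(0.9524) ≈ 0.9759


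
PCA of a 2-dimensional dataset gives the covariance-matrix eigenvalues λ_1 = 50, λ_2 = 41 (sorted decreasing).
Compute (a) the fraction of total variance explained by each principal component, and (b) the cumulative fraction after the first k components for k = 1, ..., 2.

Step 1 — total variance = trace(Sigma) = Σ λ_i = 50 + 41 = 91.

Step 2 — fraction explained by component i = λ_i / Σ λ:
  PC1: 50/91 = 0.5495
  PC2: 41/91 = 0.4505

Step 3 — cumulative fraction after k components = (λ_1 + ... + λ_k) / Σ λ:
  k = 1: 50/91 = 0.5495
  k = 2: (50 + 41)/91 = 91/91 = 1

Summary (fraction, with percent):

explained: PC1 0.5495 (54.95%), PC2 0.4505 (45.05%);  cumulative: 0.5495, 1


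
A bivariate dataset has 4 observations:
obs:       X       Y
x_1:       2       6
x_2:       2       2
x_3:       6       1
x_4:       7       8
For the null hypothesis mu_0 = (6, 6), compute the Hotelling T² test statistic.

Step 1 — sample mean vector:
  mean(X) = (2 + 2 + 6 + 7) / 4 = 17/4 = 4.25
  mean(Y) = (6 + 2 + 1 + 8) / 4 = 17/4 = 4.25
  x̄ = (4.25, 4.25),  deviation x̄ - mu_0 = (4.25, 4.25) - (6, 6) = (-1.75, -1.75).

Step 2 — sample covariance matrix, S[i,j] = (1/(n-1)) · Σ_k (x_{k,i} - mean_i) · (x_{k,j} - mean_j), divisor n-1 = 3:
  S[X,X] = ((-2.25)·(-2.25) + (-2.25)·(-2.25) + (1.75)·(1.75) + (2.75)·(2.75)) / 3 = 20.75/3 = 6.9167
  S[X,Y] = ((-2.25)·(1.75) + (-2.25)·(-2.25) + (1.75)·(-3.25) + (2.75)·(3.75)) / 3 = 5.75/3 = 1.9167
  S[Y,Y] = ((1.75)·(1.75) + (-2.25)·(-2.25) + (-3.25)·(-3.25) + (3.75)·(3.75)) / 3 = 32.75/3 = 10.9167
  S = [[6.9167, 1.9167],
 [1.9167, 10.9167]].

Step 3 — invert S. det(S) = 6.9167·10.9167 - (1.9167)² = 71.8333.
  S^{-1} = (1/det) · [[d, -b], [-b, a]] = [[0.152, -0.0267],
 [-0.0267, 0.0963]].

Step 4 — quadratic form (x̄ - mu_0)^T · S^{-1} · (x̄ - mu_0):
  S^{-1} · (x̄ - mu_0) = (-0.2193, -0.1218),
  (x̄ - mu_0)^T · [...] = (-1.75)·(-0.2193) + (-1.75)·(-0.1218) = 0.5969.

Step 5 — scale by n: T² = 4 · 0.5969 = 2.3875.

T² ≈ 2.3875


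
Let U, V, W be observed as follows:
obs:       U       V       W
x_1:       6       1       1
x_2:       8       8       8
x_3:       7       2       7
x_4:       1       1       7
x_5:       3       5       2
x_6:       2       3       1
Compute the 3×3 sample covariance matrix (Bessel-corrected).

Step 1 — column means:
  mean(U) = (6 + 8 + 7 + 1 + 3 + 2) / 6 = 27/6 = 4.5
  mean(V) = (1 + 8 + 2 + 1 + 5 + 3) / 6 = 20/6 = 3.3333
  mean(W) = (1 + 8 + 7 + 7 + 2 + 1) / 6 = 26/6 = 4.3333

Step 2 — sample covariance S[i,j] = (1/(n-1)) · Σ_k (x_{k,i} - mean_i) · (x_{k,j} - mean_j), with n-1 = 5.
  S[U,U] = ((1.5)·(1.5) + (3.5)·(3.5) + (2.5)·(2.5) + (-3.5)·(-3.5) + (-1.5)·(-1.5) + (-2.5)·(-2.5)) / 5 = 41.5/5 = 8.3
  S[U,V] = ((1.5)·(-2.3333) + (3.5)·(4.6667) + (2.5)·(-1.3333) + (-3.5)·(-2.3333) + (-1.5)·(1.6667) + (-2.5)·(-0.3333)) / 5 = 16/5 = 3.2
  S[U,W] = ((1.5)·(-3.3333) + (3.5)·(3.6667) + (2.5)·(2.6667) + (-3.5)·(2.6667) + (-1.5)·(-2.3333) + (-2.5)·(-3.3333)) / 5 = 17/5 = 3.4
  S[V,V] = ((-2.3333)·(-2.3333) + (4.6667)·(4.6667) + (-1.3333)·(-1.3333) + (-2.3333)·(-2.3333) + (1.6667)·(1.6667) + (-0.3333)·(-0.3333)) / 5 = 37.3333/5 = 7.4667
  S[V,W] = ((-2.3333)·(-3.3333) + (4.6667)·(3.6667) + (-1.3333)·(2.6667) + (-2.3333)·(2.6667) + (1.6667)·(-2.3333) + (-0.3333)·(-3.3333)) / 5 = 12.3333/5 = 2.4667
  S[W,W] = ((-3.3333)·(-3.3333) + (3.6667)·(3.6667) + (2.6667)·(2.6667) + (2.6667)·(2.6667) + (-2.3333)·(-2.3333) + (-3.3333)·(-3.3333)) / 5 = 55.3333/5 = 11.0667

S is symmetric (S[j,i] = S[i,j]). Assembling:

S = [[8.3, 3.2, 3.4],
 [3.2, 7.4667, 2.4667],
 [3.4, 2.4667, 11.0667]]


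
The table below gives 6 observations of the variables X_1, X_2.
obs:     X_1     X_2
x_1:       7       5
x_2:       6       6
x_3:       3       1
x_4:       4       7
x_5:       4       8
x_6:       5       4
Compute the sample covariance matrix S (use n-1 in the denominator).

Step 1 — column means:
  mean(X_1) = (7 + 6 + 3 + 4 + 4 + 5) / 6 = 29/6 = 4.8333
  mean(X_2) = (5 + 6 + 1 + 7 + 8 + 4) / 6 = 31/6 = 5.1667

Step 2 — sample covariance S[i,j] = (1/(n-1)) · Σ_k (x_{k,i} - mean_i) · (x_{k,j} - mean_j), with n-1 = 5.
  S[X_1,X_1] = ((2.1667)·(2.1667) + (1.1667)·(1.1667) + (-1.8333)·(-1.8333) + (-0.8333)·(-0.8333) + (-0.8333)·(-0.8333) + (0.1667)·(0.1667)) / 5 = 10.8333/5 = 2.1667
  S[X_1,X_2] = ((2.1667)·(-0.1667) + (1.1667)·(0.8333) + (-1.8333)·(-4.1667) + (-0.8333)·(1.8333) + (-0.8333)·(2.8333) + (0.1667)·(-1.1667)) / 5 = 4.1667/5 = 0.8333
  S[X_2,X_2] = ((-0.1667)·(-0.1667) + (0.8333)·(0.8333) + (-4.1667)·(-4.1667) + (1.8333)·(1.8333) + (2.8333)·(2.8333) + (-1.1667)·(-1.1667)) / 5 = 30.8333/5 = 6.1667

S is symmetric (S[j,i] = S[i,j]). Assembling:

S = [[2.1667, 0.8333],
 [0.8333, 6.1667]]


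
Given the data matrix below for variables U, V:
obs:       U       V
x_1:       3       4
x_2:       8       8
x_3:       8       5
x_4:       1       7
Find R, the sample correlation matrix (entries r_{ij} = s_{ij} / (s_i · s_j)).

Step 1 — column means:
  mean(U) = (3 + 8 + 8 + 1) / 4 = 20/4 = 5
  mean(V) = (4 + 8 + 5 + 7) / 4 = 24/4 = 6

Step 2 — sample variances and covariances s[i,j] = (1/(n-1)) · Σ_k (x_{k,i} - mean_i) · (x_{k,j} - mean_j), with n-1 = 3:
  s[U,U] = ((-2)·(-2) + (3)·(3) + (3)·(3) + (-4)·(-4)) / 3 = 38/3 = 12.6667
  s[U,V] = ((-2)·(-2) + (3)·(2) + (3)·(-1) + (-4)·(1)) / 3 = 3/3 = 1
  s[V,V] = ((-2)·(-2) + (2)·(2) + (-1)·(-1) + (1)·(1)) / 3 = 10/3 = 3.3333
  Sample standard deviations s_i = √(s[i,i]):
  s(U) = √(12.6667) = 3.559
  s(V) = √(3.3333) = 1.8257

Step 3 — r_{ij} = s_{ij} / (s_i · s_j):
  r[U,U] = 1 (diagonal).
  r[U,V] = 1 / (3.559 · 1.8257) = 1 / 6.4979 = 0.1539
  r[V,V] = 1 (diagonal).

R is symmetric with unit diagonal. Assembling:

R = [[1, 0.1539],
 [0.1539, 1]]


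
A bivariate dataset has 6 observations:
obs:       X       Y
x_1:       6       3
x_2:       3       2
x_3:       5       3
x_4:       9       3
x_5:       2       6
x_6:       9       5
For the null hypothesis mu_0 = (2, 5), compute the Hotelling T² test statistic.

Step 1 — sample mean vector:
  mean(X) = (6 + 3 + 5 + 9 + 2 + 9) / 6 = 34/6 = 5.6667
  mean(Y) = (3 + 2 + 3 + 3 + 6 + 5) / 6 = 22/6 = 3.6667
  x̄ = (5.6667, 3.6667),  deviation x̄ - mu_0 = (5.6667, 3.6667) - (2, 5) = (3.6667, -1.3333).

Step 2 — sample covariance matrix, S[i,j] = (1/(n-1)) · Σ_k (x_{k,i} - mean_i) · (x_{k,j} - mean_j), divisor n-1 = 5:
  S[X,X] = ((0.3333)·(0.3333) + (-2.6667)·(-2.6667) + (-0.6667)·(-0.6667) + (3.3333)·(3.3333) + (-3.6667)·(-3.6667) + (3.3333)·(3.3333)) / 5 = 43.3333/5 = 8.6667
  S[X,Y] = ((0.3333)·(-0.6667) + (-2.6667)·(-1.6667) + (-0.6667)·(-0.6667) + (3.3333)·(-0.6667) + (-3.6667)·(2.3333) + (3.3333)·(1.3333)) / 5 = -1.6667/5 = -0.3333
  S[Y,Y] = ((-0.6667)·(-0.6667) + (-1.6667)·(-1.6667) + (-0.6667)·(-0.6667) + (-0.6667)·(-0.6667) + (2.3333)·(2.3333) + (1.3333)·(1.3333)) / 5 = 11.3333/5 = 2.2667
  S = [[8.6667, -0.3333],
 [-0.3333, 2.2667]].

Step 3 — invert S. det(S) = 8.6667·2.2667 - (-0.3333)² = 19.5333.
  S^{-1} = (1/det) · [[d, -b], [-b, a]] = [[0.116, 0.0171],
 [0.0171, 0.4437]].

Step 4 — quadratic form (x̄ - mu_0)^T · S^{-1} · (x̄ - mu_0):
  S^{-1} · (x̄ - mu_0) = (0.4027, -0.529),
  (x̄ - mu_0)^T · [...] = (3.6667)·(0.4027) + (-1.3333)·(-0.529) = 2.182.

Step 5 — scale by n: T² = 6 · 2.182 = 13.0922.

T² ≈ 13.0922


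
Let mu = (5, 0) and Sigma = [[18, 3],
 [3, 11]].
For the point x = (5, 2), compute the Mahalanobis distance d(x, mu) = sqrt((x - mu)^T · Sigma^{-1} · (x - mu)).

Step 1 — centre the observation: (x - mu) = (0, 2).

Step 2 — invert Sigma. det(Sigma) = 18·11 - (3)² = 189.
  Sigma^{-1} = (1/det) · [[d, -b], [-b, a]] = [[0.0582, -0.0159],
 [-0.0159, 0.0952]].

Step 3 — form the quadratic (x - mu)^T · Sigma^{-1} · (x - mu):
  Sigma^{-1} · (x - mu) = (-0.0317, 0.1905).
  (x - mu)^T · [Sigma^{-1} · (x - mu)] = (0)·(-0.0317) + (2)·(0.1905) = 0.381.

Step 4 — take square root: d = √(0.381) ≈ 0.6172.

d(x, mu) = √(0.381) ≈ 0.6172


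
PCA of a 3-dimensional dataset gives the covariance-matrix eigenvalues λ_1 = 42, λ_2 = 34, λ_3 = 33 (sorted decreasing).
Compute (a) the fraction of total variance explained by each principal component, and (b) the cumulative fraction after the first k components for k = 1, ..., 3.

Step 1 — total variance = trace(Sigma) = Σ λ_i = 42 + 34 + 33 = 109.

Step 2 — fraction explained by component i = λ_i / Σ λ:
  PC1: 42/109 = 0.3853
  PC2: 34/109 = 0.3119
  PC3: 33/109 = 0.3028

Step 3 — cumulative fraction after k components = (λ_1 + ... + λ_k) / Σ λ:
  k = 1: 42/109 = 0.3853
  k = 2: (42 + 34)/109 = 76/109 = 0.6972
  k = 3: (42 + 34 + 33)/109 = 109/109 = 1

Summary (fraction, with percent):

explained: PC1 0.3853 (38.53%), PC2 0.3119 (31.19%), PC3 0.3028 (30.28%);  cumulative: 0.3853, 0.6972, 1


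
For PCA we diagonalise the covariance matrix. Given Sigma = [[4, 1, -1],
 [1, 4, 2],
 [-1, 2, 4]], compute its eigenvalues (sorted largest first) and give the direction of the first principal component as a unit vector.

Step 1 — characteristic polynomial p(λ) = det(λI - Sigma) = λ³ - tr·λ² + c_1·λ - det, where tr = trace, c_1 = sum of the principal 2×2 minors, det = det(Sigma):
  tr = 4 + 4 + 4 = 12,
  c_1 = (4·4 - (1)²) + (4·4 - (-1)²) + (4·4 - (2)²) = 15 + 15 + 12 = 42,
  det = 4·(4·4 - (2)²) - (1)·((1)·4 - (2)·(-1)) + (-1)·((1)·(2) - 4·(-1)) = 4·(12) - (1)·(6) + (-1)·(6) = 36.
  So p(λ) = λ³ - 12λ² + 42λ - 36.
Step 2 — look for an integer root (rational root theorem: any rational root is an integer divisor of 36). Testing λ = 6:
  p(6) = 216 - 432 + 252 - 36 = 0  ✓
  Dividing out (λ - 6): p(λ) = (λ - 6)(λ² - 6λ + 6).
Step 3 — remaining eigenvalues from the quadratic λ² - 6λ + 6 = 0:
  Δ = 6² - 4·6 = 36 - 24 = 12,  λ = (6 ± √12)/2 = (6 ± 3.4641)/2 ≈ 4.7321 or 1.2679.
  Sorted: λ_1 = 6,  λ_2 = 4.7321,  λ_3 = 1.2679  (check: sum = 12 = tr ✓).

Step 4 — unit eigenvector for λ_1 = 6: v spans the null space of (Sigma - λ_1 I), whose rows are
  r_1 = (-2, 1, -1),  r_2 = (1, -2, 2),  r_3 = (-1, 2, -2).
  v is orthogonal to every row, so take v ∝ r_1 × r_2 = ((1)·(2) - (-1)·(-2), (-1)·(1) - (-2)·(2), (-2)·(-2) - (1)·(1)) = (0, 3, 3).
  Rescale (divide by 3): u = (0, 1, 1).
  ||u|| = √((0)² + (1)² + (1)²) = √(2) ≈ 1.4142,  v_1 = u/||u|| ≈ (0, 0.7071, 0.7071) (||v_1|| = 1).

λ_1 = 6,  λ_2 = 4.7321,  λ_3 = 1.2679;  v_1 ≈ (0, 0.7071, 0.7071)


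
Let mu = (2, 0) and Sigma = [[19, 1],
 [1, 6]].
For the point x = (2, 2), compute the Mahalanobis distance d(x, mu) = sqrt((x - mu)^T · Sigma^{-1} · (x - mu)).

Step 1 — centre the observation: (x - mu) = (0, 2).

Step 2 — invert Sigma. det(Sigma) = 19·6 - (1)² = 113.
  Sigma^{-1} = (1/det) · [[d, -b], [-b, a]] = [[0.0531, -0.0088],
 [-0.0088, 0.1681]].

Step 3 — form the quadratic (x - mu)^T · Sigma^{-1} · (x - mu):
  Sigma^{-1} · (x - mu) = (-0.0177, 0.3363).
  (x - mu)^T · [Sigma^{-1} · (x - mu)] = (0)·(-0.0177) + (2)·(0.3363) = 0.6726.

Step 4 — take square root: d = √(0.6726) ≈ 0.8201.

d(x, mu) = √(0.6726) ≈ 0.8201


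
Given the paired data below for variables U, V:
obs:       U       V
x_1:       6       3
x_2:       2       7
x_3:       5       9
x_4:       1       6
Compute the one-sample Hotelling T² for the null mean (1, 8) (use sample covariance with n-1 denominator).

Step 1 — sample mean vector:
  mean(U) = (6 + 2 + 5 + 1) / 4 = 14/4 = 3.5
  mean(V) = (3 + 7 + 9 + 6) / 4 = 25/4 = 6.25
  x̄ = (3.5, 6.25),  deviation x̄ - mu_0 = (3.5, 6.25) - (1, 8) = (2.5, -1.75).

Step 2 — sample covariance matrix, S[i,j] = (1/(n-1)) · Σ_k (x_{k,i} - mean_i) · (x_{k,j} - mean_j), divisor n-1 = 3:
  S[U,U] = ((2.5)·(2.5) + (-1.5)·(-1.5) + (1.5)·(1.5) + (-2.5)·(-2.5)) / 3 = 17/3 = 5.6667
  S[U,V] = ((2.5)·(-3.25) + (-1.5)·(0.75) + (1.5)·(2.75) + (-2.5)·(-0.25)) / 3 = -4.5/3 = -1.5
  S[V,V] = ((-3.25)·(-3.25) + (0.75)·(0.75) + (2.75)·(2.75) + (-0.25)·(-0.25)) / 3 = 18.75/3 = 6.25
  S = [[5.6667, -1.5],
 [-1.5, 6.25]].

Step 3 — invert S. det(S) = 5.6667·6.25 - (-1.5)² = 33.1667.
  S^{-1} = (1/det) · [[d, -b], [-b, a]] = [[0.1884, 0.0452],
 [0.0452, 0.1709]].

Step 4 — quadratic form (x̄ - mu_0)^T · S^{-1} · (x̄ - mu_0):
  S^{-1} · (x̄ - mu_0) = (0.392, -0.1859),
  (x̄ - mu_0)^T · [...] = (2.5)·(0.392) + (-1.75)·(-0.1859) = 1.3053.

Step 5 — scale by n: T² = 4 · 1.3053 = 5.2211.

T² ≈ 5.2211


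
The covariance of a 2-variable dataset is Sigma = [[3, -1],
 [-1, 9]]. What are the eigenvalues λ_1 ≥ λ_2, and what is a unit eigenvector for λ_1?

Step 1 — characteristic polynomial of 2×2 Sigma:
  det(Sigma - λI) = λ² - trace · λ + det = 0.
  trace = 3 + 9 = 12, det = 3·9 - (-1)² = 26.
Step 2 — discriminant:
  Δ = trace² - 4·det = 144 - 104 = 40.
Step 3 — eigenvalues:
  λ = (trace ± √Δ)/2 = (12 ± 6.3246)/2,
  λ_1 = 9.1623,  λ_2 = 2.8377.

Step 4 — unit eigenvector for λ_1: solve (Sigma - λ_1 I)v = 0. First row:
  (3 - 9.1623)·v_x + (-1)·v_y = 0, i.e. (-6.1623)·v_x + (-1)·v_y = 0,
  so v ∝ (b, λ_1 - a) = (-1, 6.1623); multiply by -1 so the first entry is positive: u = (1, -6.1623).
  ||u|| = √((1)² + (-6.1623)²) = √(38.9737) ≈ 6.2429,
  v_1 = u/||u|| ≈ (0.1602, -0.9871) (||v_1|| = 1).

λ_1 = 9.1623,  λ_2 = 2.8377;  v_1 ≈ (0.1602, -0.9871)


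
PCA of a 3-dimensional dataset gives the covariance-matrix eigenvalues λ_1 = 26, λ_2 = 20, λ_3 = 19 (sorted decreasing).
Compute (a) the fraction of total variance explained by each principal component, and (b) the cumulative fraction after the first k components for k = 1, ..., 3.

Step 1 — total variance = trace(Sigma) = Σ λ_i = 26 + 20 + 19 = 65.

Step 2 — fraction explained by component i = λ_i / Σ λ:
  PC1: 26/65 = 0.4
  PC2: 20/65 = 0.3077
  PC3: 19/65 = 0.2923

Step 3 — cumulative fraction after k components = (λ_1 + ... + λ_k) / Σ λ:
  k = 1: 26/65 = 0.4
  k = 2: (26 + 20)/65 = 46/65 = 0.7077
  k = 3: (26 + 20 + 19)/65 = 65/65 = 1

Summary (fraction, with percent):

explained: PC1 0.4 (40%), PC2 0.3077 (30.77%), PC3 0.2923 (29.23%);  cumulative: 0.4, 0.7077, 1


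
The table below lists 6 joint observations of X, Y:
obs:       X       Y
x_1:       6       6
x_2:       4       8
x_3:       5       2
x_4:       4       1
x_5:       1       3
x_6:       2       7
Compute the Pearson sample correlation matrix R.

Step 1 — column means:
  mean(X) = (6 + 4 + 5 + 4 + 1 + 2) / 6 = 22/6 = 3.6667
  mean(Y) = (6 + 8 + 2 + 1 + 3 + 7) / 6 = 27/6 = 4.5

Step 2 — sample variances and covariances s[i,j] = (1/(n-1)) · Σ_k (x_{k,i} - mean_i) · (x_{k,j} - mean_j), with n-1 = 5:
  s[X,X] = ((2.3333)·(2.3333) + (0.3333)·(0.3333) + (1.3333)·(1.3333) + (0.3333)·(0.3333) + (-2.6667)·(-2.6667) + (-1.6667)·(-1.6667)) / 5 = 17.3333/5 = 3.4667
  s[X,Y] = ((2.3333)·(1.5) + (0.3333)·(3.5) + (1.3333)·(-2.5) + (0.3333)·(-3.5) + (-2.6667)·(-1.5) + (-1.6667)·(2.5)) / 5 = 0/5 = 0
  s[Y,Y] = ((1.5)·(1.5) + (3.5)·(3.5) + (-2.5)·(-2.5) + (-3.5)·(-3.5) + (-1.5)·(-1.5) + (2.5)·(2.5)) / 5 = 41.5/5 = 8.3
  Sample standard deviations s_i = √(s[i,i]):
  s(X) = √(3.4667) = 1.8619
  s(Y) = √(8.3) = 2.881

Step 3 — r_{ij} = s_{ij} / (s_i · s_j):
  r[X,X] = 1 (diagonal).
  r[X,Y] = 0 / (1.8619 · 2.881) = 0 / 5.3641 = 0
  r[Y,Y] = 1 (diagonal).

R is symmetric with unit diagonal. Assembling:

R = [[1, 0],
 [0, 1]]


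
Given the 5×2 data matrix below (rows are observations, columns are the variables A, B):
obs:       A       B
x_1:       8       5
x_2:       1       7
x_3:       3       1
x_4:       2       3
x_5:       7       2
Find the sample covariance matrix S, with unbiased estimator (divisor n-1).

Step 1 — column means:
  mean(A) = (8 + 1 + 3 + 2 + 7) / 5 = 21/5 = 4.2
  mean(B) = (5 + 7 + 1 + 3 + 2) / 5 = 18/5 = 3.6

Step 2 — sample covariance S[i,j] = (1/(n-1)) · Σ_k (x_{k,i} - mean_i) · (x_{k,j} - mean_j), with n-1 = 4.
  S[A,A] = ((3.8)·(3.8) + (-3.2)·(-3.2) + (-1.2)·(-1.2) + (-2.2)·(-2.2) + (2.8)·(2.8)) / 4 = 38.8/4 = 9.7
  S[A,B] = ((3.8)·(1.4) + (-3.2)·(3.4) + (-1.2)·(-2.6) + (-2.2)·(-0.6) + (2.8)·(-1.6)) / 4 = -5.6/4 = -1.4
  S[B,B] = ((1.4)·(1.4) + (3.4)·(3.4) + (-2.6)·(-2.6) + (-0.6)·(-0.6) + (-1.6)·(-1.6)) / 4 = 23.2/4 = 5.8

S is symmetric (S[j,i] = S[i,j]). Assembling:

S = [[9.7, -1.4],
 [-1.4, 5.8]]
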